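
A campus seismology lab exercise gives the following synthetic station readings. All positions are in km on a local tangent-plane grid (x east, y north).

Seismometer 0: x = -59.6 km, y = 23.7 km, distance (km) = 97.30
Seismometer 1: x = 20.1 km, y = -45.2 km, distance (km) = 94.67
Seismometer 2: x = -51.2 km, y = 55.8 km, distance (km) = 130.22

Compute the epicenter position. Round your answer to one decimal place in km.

Circle about each station: (x + 59.6)² + (y − 23.7)² = 97.30²; (x − 20.1)² + (y + 45.2)² = 94.67²; (x + 51.2)² + (y − 55.8)² = 130.22².
Subtracting the Seismometer 0 equation from the Seismometer 1 and Seismometer 2 equations removes the quadratic terms:
159.4 x − 137.8 y = -1161.92
16.8 x + 64.2 y = -5868.73
Solving the 2×2 system: x ≈ -70.4, y ≈ -73.0 km.
Check against Seismometer 0 (with the unrounded x, y): √((x + 59.6)²+(y − 23.7)²) = 97.29 ≈ 97.30 km. ✓

-70.4 km east, -73.0 km north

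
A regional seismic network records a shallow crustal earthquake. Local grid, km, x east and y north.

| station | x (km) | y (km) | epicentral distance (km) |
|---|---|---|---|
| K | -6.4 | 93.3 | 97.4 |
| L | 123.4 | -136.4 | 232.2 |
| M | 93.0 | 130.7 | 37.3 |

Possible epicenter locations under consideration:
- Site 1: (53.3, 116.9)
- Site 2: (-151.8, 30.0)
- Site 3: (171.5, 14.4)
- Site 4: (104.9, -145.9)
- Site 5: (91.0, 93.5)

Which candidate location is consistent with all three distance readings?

For each candidate, compare |candidate − station| to the reported distance:
Site 1: residuals K 33.2, L 30.6, M 4.7 → max 33.2 km
Site 2: residuals K 61.2, L 89.4, M 227.4 → max 227.4 km
Site 3: residuals K 97.2, L 73.9, M 103.0 → max 103.0 km
Site 4: residuals K 166.4, L 211.4, M 239.6 → max 239.6 km
Site 5: residuals K 0.0, L 0.0, M 0.0 → max 0.0 km
Only Site 5 has all residuals ≈ 0.

Site 5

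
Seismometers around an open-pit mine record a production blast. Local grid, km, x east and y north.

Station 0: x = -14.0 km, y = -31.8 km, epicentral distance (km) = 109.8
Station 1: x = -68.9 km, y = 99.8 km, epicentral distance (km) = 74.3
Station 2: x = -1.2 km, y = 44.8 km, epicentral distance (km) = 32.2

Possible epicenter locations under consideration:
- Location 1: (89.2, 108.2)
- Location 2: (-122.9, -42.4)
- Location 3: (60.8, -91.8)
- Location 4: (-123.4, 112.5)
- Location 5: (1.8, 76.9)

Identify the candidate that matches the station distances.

Location 5

For each candidate, compare |candidate − station| to the reported distance:
Location 1: residuals Station 0 64.1, Station 1 84.0, Station 2 78.2 → max 84.0 km
Location 2: residuals Station 0 0.4, Station 1 77.8, Station 2 117.5 → max 117.5 km
Location 3: residuals Station 0 13.9, Station 1 157.1, Station 2 117.8 → max 157.1 km
Location 4: residuals Station 0 71.3, Station 1 18.3, Station 2 107.5 → max 107.5 km
Location 5: residuals Station 0 0.0, Station 1 0.0, Station 2 0.0 → max 0.0 km
Only Location 5 has all residuals ≈ 0.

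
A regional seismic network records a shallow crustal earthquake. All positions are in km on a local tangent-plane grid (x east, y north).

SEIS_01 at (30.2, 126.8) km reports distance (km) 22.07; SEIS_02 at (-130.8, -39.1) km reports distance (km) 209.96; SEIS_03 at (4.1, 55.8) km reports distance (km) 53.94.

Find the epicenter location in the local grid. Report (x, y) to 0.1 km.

19.5 km east, 107.5 km north

Circle about each station: (x − 30.2)² + (y − 126.8)² = 22.07²; (x + 130.8)² + (y + 39.1)² = 209.96²; (x − 4.1)² + (y − 55.8)² = 53.94².
Subtracting the SEIS_01 equation from the SEIS_02 and SEIS_03 equations removes the quadratic terms:
-322.0 x − 331.8 y = -41948.95
-52.2 x − 142.0 y = -16282.27
Solving the 2×2 system: x ≈ 19.5, y ≈ 107.5 km.
Check against SEIS_01 (with the unrounded x, y): √((x − 30.2)²+(y − 126.8)²) = 22.07 ≈ 22.07 km. ✓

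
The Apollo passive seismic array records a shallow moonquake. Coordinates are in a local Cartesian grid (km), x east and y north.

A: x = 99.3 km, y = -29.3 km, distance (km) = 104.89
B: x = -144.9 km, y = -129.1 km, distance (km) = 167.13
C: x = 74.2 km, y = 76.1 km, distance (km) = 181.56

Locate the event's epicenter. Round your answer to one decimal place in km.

Circle about each station: (x − 99.3)² + (y + 29.3)² = 104.89²; (x + 144.9)² + (y + 129.1)² = 167.13²; (x − 74.2)² + (y − 76.1)² = 181.56².
Subtracting the A equation from the B and C equations removes the quadratic terms:
-488.4 x − 199.6 y = 10013.32
-50.2 x + 210.8 y = -21384.25
Solving the 2×2 system: x ≈ 19.1, y ≈ -96.9 km.

x ≈ 19.1 km, y ≈ -96.9 km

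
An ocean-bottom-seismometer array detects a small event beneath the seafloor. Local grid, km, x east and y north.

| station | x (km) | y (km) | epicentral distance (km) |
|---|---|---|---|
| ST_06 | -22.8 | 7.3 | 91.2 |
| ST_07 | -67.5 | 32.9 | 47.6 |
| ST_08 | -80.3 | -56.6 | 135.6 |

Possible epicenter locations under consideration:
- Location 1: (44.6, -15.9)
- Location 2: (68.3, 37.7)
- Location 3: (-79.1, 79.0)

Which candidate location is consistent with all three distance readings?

Location 3

For each candidate, compare |candidate − station| to the reported distance:
Location 1: residuals ST_06 19.9, ST_07 74.7, ST_08 4.2 → max 74.7 km
Location 2: residuals ST_06 4.8, ST_07 88.3, ST_08 40.4 → max 88.3 km
Location 3: residuals ST_06 0.0, ST_07 0.1, ST_08 0.0 → max 0.1 km
Only Location 3 has all residuals ≈ 0.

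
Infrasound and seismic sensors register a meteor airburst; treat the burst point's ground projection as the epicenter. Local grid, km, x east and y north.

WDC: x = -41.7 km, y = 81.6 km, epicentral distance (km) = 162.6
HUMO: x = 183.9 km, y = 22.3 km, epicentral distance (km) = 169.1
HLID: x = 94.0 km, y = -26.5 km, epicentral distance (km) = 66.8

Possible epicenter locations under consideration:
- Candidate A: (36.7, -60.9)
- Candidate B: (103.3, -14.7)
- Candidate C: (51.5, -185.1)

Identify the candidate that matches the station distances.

For each candidate, compare |candidate − station| to the reported distance:
Candidate A: residuals WDC 0.0, HUMO 0.0, HLID 0.0 → max 0.0 km
Candidate B: residuals WDC 11.5, HUMO 80.4, HLID 51.8 → max 80.4 km
Candidate C: residuals WDC 119.9, HUMO 77.0, HLID 97.4 → max 119.9 km
Only Candidate A has all residuals ≈ 0.

Candidate A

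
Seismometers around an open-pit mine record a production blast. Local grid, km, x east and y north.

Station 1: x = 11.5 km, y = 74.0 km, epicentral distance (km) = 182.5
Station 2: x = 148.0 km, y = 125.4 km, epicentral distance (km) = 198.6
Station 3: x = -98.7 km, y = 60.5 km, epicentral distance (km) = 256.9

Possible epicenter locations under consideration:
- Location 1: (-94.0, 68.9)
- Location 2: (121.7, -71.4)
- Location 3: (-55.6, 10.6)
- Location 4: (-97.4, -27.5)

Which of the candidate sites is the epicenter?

For each candidate, compare |candidate − station| to the reported distance:
Location 1: residuals Station 1 76.9, Station 2 49.9, Station 3 247.3 → max 247.3 km
Location 2: residuals Station 1 0.1, Station 2 0.1, Station 3 0.0 → max 0.1 km
Location 3: residuals Station 1 90.2, Station 2 35.1, Station 3 191.0 → max 191.0 km
Location 4: residuals Station 1 33.6, Station 2 90.5, Station 3 168.9 → max 168.9 km
Only Location 2 has all residuals ≈ 0.

Location 2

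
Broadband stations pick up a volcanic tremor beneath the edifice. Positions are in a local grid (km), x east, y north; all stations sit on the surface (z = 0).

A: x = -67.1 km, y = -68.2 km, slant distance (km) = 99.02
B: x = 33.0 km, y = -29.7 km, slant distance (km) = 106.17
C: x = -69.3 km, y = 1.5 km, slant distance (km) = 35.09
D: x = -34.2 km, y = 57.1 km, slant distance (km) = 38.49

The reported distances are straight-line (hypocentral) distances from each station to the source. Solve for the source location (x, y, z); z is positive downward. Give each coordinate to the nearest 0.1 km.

x ≈ -54.2 km, y ≈ 28.6 km, depth ≈ 16.4 km

Each station gives a sphere (x−x_i)² + (y−y_i)² + z² = d_i² (stations at z=0).
Subtracting the A sphere from B and C: z² cancels, leaving linear equations in x and y:
200.2 x + 77.0 y = -8649.67
-4.4 x + 139.4 y = 4224.74
Solving: x ≈ -54.204, y ≈ 28.596 km (keep extra digits for the depth step; rounded: -54.2, 28.6).
Then from the A sphere: z² = 99.02² − (x + 67.1)² − (y + 68.2)² with x = -54.204, y = 28.596, so z ≈ 16.407 ≈ 16.4 km.
Check against D (with the unrounded solution): distance 38.49 ≈ 38.49 km. ✓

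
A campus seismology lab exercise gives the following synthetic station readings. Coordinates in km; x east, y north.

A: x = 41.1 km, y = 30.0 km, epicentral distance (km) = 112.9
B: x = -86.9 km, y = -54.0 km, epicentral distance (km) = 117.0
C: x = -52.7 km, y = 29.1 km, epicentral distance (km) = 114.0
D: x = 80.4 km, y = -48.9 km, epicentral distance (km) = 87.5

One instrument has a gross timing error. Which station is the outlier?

Solve using three stations at a time. Using A, C, D (subtract circle equations pairwise → linear system) gives (x, y) ≈ (-3.5, -73.7).
Distances from that point to each station vs reported:
  A: calculated 112.9 vs reported 112.9 → residual 0.0 km
  B: calculated 85.7 vs reported 117.0 → residual 31.3 km
  C: calculated 114.0 vs reported 114.0 → residual 0.0 km
  D: calculated 87.5 vs reported 87.5 → residual 0.0 km
A, C, D are mutually consistent (residuals ≈ 0); B is off by 31.3 km.

B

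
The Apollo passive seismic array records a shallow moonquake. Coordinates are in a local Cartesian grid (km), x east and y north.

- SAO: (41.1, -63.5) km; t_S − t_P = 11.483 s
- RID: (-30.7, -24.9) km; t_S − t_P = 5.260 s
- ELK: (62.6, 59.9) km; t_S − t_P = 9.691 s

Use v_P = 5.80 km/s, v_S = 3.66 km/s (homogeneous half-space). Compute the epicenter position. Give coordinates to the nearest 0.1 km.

Distance from S−P lag: d = Δt · v_P v_S / (v_P − v_S) = Δt · (5.80·3.66)/(5.80−3.66) ≈ 9.9196·Δt.
So d_SAO = 113.91, d_RID = 52.18, d_ELK = 96.13 km.
Circle about each station: (x − 41.1)² + (y + 63.5)² = 113.91²; (x + 30.7)² + (y + 24.9)² = 52.18²; (x − 62.6)² + (y − 59.9)² = 96.13².
Subtracting the SAO equation from the RID and ELK equations removes the quadratic terms:
-143.6 x + 77.2 y = 6093.78
43.0 x + 246.8 y = 5519.82
Solving the 2×2 system: x ≈ -27.8, y ≈ 27.2 km.

-27.8 km east, 27.2 km north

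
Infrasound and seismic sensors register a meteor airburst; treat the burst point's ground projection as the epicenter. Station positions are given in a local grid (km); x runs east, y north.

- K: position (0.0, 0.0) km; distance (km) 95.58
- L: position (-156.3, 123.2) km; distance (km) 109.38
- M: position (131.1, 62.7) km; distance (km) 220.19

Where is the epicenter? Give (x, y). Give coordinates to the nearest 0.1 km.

Circle about each station: x² + y² = 95.58²; (x + 156.3)² + (y − 123.2)² = 109.38²; (x − 131.1)² + (y − 62.7)² = 220.19².
Subtracting pairs of circle equations eliminates x²+y² and gives linear equations (the radical axes):
-312.6 x + 246.4 y = 36779.48
262.2 x + 125.4 y = -18229.60
Solving the 2×2 system: x ≈ -87.7, y ≈ 38.0 km.
Check against K (with the unrounded x, y): √(x²+y²) = 95.58 ≈ 95.58 km. ✓

-87.7 km east, 38.0 km north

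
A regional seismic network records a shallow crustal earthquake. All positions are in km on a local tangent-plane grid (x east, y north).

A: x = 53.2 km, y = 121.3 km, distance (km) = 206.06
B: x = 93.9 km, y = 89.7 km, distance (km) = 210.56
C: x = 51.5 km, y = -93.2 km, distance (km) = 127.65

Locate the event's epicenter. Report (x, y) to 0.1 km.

x ≈ -67.1 km, y ≈ -46.0 km

Circle about each station: (x − 53.2)² + (y − 121.3)² = 206.06²; (x − 93.9)² + (y − 89.7)² = 210.56²; (x − 51.5)² + (y + 93.2)² = 127.65².
Subtracting the A equation from the B and C equations removes the quadratic terms:
81.4 x − 63.2 y = -2555.42
-3.4 x − 429.0 y = 19960.76
Solving the 2×2 system: x ≈ -67.1, y ≈ -46.0 km.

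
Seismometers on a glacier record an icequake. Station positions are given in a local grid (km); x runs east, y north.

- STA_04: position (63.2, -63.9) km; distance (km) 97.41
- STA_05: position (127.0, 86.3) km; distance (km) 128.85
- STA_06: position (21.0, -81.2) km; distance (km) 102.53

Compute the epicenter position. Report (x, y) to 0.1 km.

Circle about each station: (x − 63.2)² + (y + 63.9)² = 97.41²; (x − 127.0)² + (y − 86.3)² = 128.85²; (x − 21.0)² + (y + 81.2)² = 102.53².
Subtracting pairs of circle equations eliminates x²+y² and gives linear equations (the radical axes):
127.6 x + 300.4 y = 8385.63
-84.4 x − 34.6 y = -2066.70
Solving the 2×2 system: x ≈ 15.8, y ≈ 21.2 km.

(15.8, 21.2)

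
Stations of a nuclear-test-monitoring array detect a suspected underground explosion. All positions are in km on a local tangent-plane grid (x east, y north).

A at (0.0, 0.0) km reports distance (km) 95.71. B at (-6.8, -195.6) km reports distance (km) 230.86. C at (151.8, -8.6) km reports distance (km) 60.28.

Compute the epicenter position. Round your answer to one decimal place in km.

Circle about each station: x² + y² = 95.71²; (x + 6.8)² + (y + 195.6)² = 230.86²; (x − 151.8)² + (y + 8.6)² = 60.28².
Subtracting pairs of circle equations eliminates x²+y² and gives linear equations (the radical axes):
-13.6 x − 391.2 y = -5830.34
303.6 x − 17.2 y = 28643.93
Solving the 2×2 system: x ≈ 95.0, y ≈ 11.6 km.
Check against A (with the unrounded x, y): √(x²+y²) = 95.71 ≈ 95.71 km. ✓

95.0 km east, 11.6 km north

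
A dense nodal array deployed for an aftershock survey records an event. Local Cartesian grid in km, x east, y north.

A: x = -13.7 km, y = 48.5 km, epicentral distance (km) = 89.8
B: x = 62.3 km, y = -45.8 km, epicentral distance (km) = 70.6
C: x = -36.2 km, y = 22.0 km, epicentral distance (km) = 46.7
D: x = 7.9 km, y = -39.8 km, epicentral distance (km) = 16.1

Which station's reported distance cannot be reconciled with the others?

C

Solve using three stations at a time. Using A, B, D (subtract circle equations pairwise → linear system) gives (x, y) ≈ (-8.1, -41.1).
Distances from that point to each station vs reported:
  A: calculated 89.8 vs reported 89.8 → residual 0.0 km
  B: calculated 70.6 vs reported 70.6 → residual 0.0 km
  C: calculated 69.1 vs reported 46.7 → residual 22.4 km
  D: calculated 16.1 vs reported 16.1 → residual 0.0 km
A, B, D are mutually consistent (residuals ≈ 0); C is off by 22.4 km.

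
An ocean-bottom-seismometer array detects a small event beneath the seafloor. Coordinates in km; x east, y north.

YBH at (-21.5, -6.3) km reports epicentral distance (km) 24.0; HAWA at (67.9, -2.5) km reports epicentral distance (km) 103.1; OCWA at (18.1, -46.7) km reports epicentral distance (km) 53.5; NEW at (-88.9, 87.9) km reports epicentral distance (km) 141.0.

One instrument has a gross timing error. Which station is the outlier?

NEW

Solve using three stations at a time. Using YBH, HAWA, OCWA (subtract circle equations pairwise → linear system) gives (x, y) ≈ (-32.0, -27.9).
Distances from that point to each station vs reported:
  YBH: calculated 24.1 vs reported 24.0 → residual 0.1 km
  HAWA: calculated 103.1 vs reported 103.1 → residual 0.0 km
  OCWA: calculated 53.5 vs reported 53.5 → residual 0.0 km
  NEW: calculated 129.0 vs reported 141.0 → residual 12.0 km
YBH, HAWA, OCWA are mutually consistent (residuals ≈ 0); NEW is off by 12.0 km.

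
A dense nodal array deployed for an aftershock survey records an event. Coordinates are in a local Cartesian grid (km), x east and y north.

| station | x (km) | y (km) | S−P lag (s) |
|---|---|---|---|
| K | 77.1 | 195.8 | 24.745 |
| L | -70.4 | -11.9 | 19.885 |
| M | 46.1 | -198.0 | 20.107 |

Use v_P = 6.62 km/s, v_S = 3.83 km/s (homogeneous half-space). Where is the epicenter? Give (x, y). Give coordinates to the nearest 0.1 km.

109.7 km east, -26.7 km north

Distance from S−P lag: d = Δt · v_P v_S / (v_P − v_S) = Δt · (6.62·3.83)/(6.62−3.83) ≈ 9.0877·Δt.
So d_K = 224.87, d_L = 180.71, d_M = 182.73 km.
Circle about each station: (x − 77.1)² + (y − 195.8)² = 224.87²; (x + 70.4)² + (y + 11.9)² = 180.71²; (x − 46.1)² + (y + 198.0)² = 182.73².
Subtracting the K equation from the L and M equations removes the quadratic terms:
-295.0 x − 415.4 y = -21273.87
-62.0 x − 787.6 y = 14223.42
Solving the 2×2 system: x ≈ 109.7, y ≈ -26.7 km.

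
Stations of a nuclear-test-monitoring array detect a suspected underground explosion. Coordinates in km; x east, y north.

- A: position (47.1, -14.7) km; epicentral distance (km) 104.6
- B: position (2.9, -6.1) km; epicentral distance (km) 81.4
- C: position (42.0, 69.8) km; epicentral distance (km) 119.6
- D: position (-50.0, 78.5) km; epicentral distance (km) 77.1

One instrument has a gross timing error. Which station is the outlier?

Solve using three stations at a time. Using A, C, D (subtract circle equations pairwise → linear system) gives (x, y) ≈ (-56.3, 1.6).
Distances from that point to each station vs reported:
  A: calculated 104.7 vs reported 104.6 → residual 0.1 km
  B: calculated 59.7 vs reported 81.4 → residual 21.7 km
  C: calculated 119.7 vs reported 119.6 → residual 0.1 km
  D: calculated 77.2 vs reported 77.1 → residual 0.1 km
A, C, D are mutually consistent (residuals ≈ 0); B is off by 21.7 km.

B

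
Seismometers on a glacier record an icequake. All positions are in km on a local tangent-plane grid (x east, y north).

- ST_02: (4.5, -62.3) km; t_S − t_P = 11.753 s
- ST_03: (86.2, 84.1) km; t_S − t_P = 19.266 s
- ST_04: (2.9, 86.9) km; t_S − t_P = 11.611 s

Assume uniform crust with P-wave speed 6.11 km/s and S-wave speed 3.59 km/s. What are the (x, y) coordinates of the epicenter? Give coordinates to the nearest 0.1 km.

Distance from S−P lag: d = Δt · v_P v_S / (v_P − v_S) = Δt · (6.11·3.59)/(6.11−3.59) ≈ 8.7043·Δt.
So d_ST_02 = 102.30, d_ST_03 = 167.70, d_ST_04 = 101.07 km.
Circle about each station: (x − 4.5)² + (y + 62.3)² = 102.30²; (x − 86.2)² + (y − 84.1)² = 167.70²; (x − 2.9)² + (y − 86.9)² = 101.07².
Subtracting pairs of circle equations eliminates x²+y² and gives linear equations (the radical axes):
163.4 x + 292.8 y = -7056.29
-3.2 x + 298.4 y = 3908.63
Solving the 2×2 system: x ≈ -65.4, y ≈ 12.4 km.

(-65.4, 12.4)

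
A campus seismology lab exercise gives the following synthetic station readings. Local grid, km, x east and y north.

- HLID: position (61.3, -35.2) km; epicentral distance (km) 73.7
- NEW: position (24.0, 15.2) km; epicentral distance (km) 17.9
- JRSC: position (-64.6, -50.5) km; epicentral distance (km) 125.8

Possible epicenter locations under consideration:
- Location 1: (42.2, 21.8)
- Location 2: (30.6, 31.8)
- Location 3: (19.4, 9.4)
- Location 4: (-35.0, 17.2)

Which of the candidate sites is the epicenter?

Location 2

For each candidate, compare |candidate − station| to the reported distance:
Location 1: residuals HLID 13.6, NEW 1.5, JRSC 3.2 → max 13.6 km
Location 2: residuals HLID 0.0, NEW 0.0, JRSC 0.0 → max 0.0 km
Location 3: residuals HLID 12.5, NEW 10.5, JRSC 22.6 → max 22.6 km
Location 4: residuals HLID 35.9, NEW 41.1, JRSC 51.9 → max 51.9 km
Only Location 2 has all residuals ≈ 0.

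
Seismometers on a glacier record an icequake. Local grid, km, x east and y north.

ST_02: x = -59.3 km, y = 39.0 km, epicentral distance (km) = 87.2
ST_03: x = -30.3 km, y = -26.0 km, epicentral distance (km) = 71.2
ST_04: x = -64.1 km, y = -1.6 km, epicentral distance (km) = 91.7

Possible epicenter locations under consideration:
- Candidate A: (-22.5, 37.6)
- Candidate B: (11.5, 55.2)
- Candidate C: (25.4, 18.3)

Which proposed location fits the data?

For each candidate, compare |candidate − station| to the reported distance:
Candidate A: residuals ST_02 50.4, ST_03 7.1, ST_04 34.5 → max 50.4 km
Candidate B: residuals ST_02 14.6, ST_03 20.1, ST_04 2.9 → max 20.1 km
Candidate C: residuals ST_02 0.0, ST_03 0.0, ST_04 0.0 → max 0.0 km
Only Candidate C has all residuals ≈ 0.

Candidate C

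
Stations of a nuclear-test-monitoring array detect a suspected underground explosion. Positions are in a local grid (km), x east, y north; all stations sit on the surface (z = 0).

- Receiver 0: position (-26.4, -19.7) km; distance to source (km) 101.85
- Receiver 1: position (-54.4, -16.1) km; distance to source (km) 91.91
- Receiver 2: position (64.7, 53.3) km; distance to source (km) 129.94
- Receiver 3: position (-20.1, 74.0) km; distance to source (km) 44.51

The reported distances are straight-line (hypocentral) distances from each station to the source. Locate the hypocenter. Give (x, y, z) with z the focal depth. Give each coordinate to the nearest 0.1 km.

(-62.9, 74.6, 12.2)

Each station gives a sphere (x−x_i)² + (y−y_i)² + z² = d_i² (stations at z=0).
Subtracting the Receiver 0 sphere from Receiver 1 and Receiver 2: z² cancels, leaving linear equations in x and y:
-56.0 x + 7.2 y = 4059.49
182.2 x + 146.0 y = -569.05
Solving: x ≈ -62.900, y ≈ 74.598 km (keep extra digits for the depth step; rounded: -62.9, 74.6).
Then from the Receiver 0 sphere: z² = 101.85² − (x + 26.4)² − (y + 19.7)² with x = -62.900, y = 74.598, so z ≈ 12.209 ≈ 12.2 km.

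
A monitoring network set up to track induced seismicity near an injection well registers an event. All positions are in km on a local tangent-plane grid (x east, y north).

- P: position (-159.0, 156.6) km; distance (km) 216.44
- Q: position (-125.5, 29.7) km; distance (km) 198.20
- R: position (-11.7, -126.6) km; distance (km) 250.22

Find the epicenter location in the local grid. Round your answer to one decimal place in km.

(53.4, 115.0)

Circle about each station: (x + 159.0)² + (y − 156.6)² = 216.44²; (x + 125.5)² + (y − 29.7)² = 198.20²; (x + 11.7)² + (y + 126.6)² = 250.22².
Subtracting the P equation from the Q and R equations removes the quadratic terms:
67.0 x − 253.8 y = -25609.19
294.6 x − 566.4 y = -49403.88
Solving the 2×2 system: x ≈ 53.4, y ≈ 115.0 km.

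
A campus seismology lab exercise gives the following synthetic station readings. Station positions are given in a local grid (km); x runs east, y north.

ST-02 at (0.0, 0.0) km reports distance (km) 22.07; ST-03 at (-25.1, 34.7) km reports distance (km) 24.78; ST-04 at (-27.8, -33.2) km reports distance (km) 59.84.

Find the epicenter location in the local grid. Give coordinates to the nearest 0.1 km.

x ≈ -4.0 km, y ≈ 21.7 km

Circle about each station: x² + y² = 22.07²; (x + 25.1)² + (y − 34.7)² = 24.78²; (x + 27.8)² + (y + 33.2)² = 59.84².
Subtracting the ST-02 equation from the ST-03 and ST-04 equations removes the quadratic terms:
-50.2 x + 69.4 y = 1707.14
-55.6 x − 66.4 y = -1218.66
Solving the 2×2 system: x ≈ -4.0, y ≈ 21.7 km.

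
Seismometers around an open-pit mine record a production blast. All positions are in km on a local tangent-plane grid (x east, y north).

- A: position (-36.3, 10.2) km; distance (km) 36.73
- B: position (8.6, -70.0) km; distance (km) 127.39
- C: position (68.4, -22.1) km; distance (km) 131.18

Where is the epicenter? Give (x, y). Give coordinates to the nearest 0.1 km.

Circle about each station: (x + 36.3)² + (y − 10.2)² = 36.73²; (x − 8.6)² + (y + 70.0)² = 127.39²; (x − 68.4)² + (y + 22.1)² = 131.18².
Subtracting pairs of circle equations eliminates x²+y² and gives linear equations (the radical axes):
89.8 x − 160.4 y = -11326.89
209.4 x − 64.6 y = -12113.86
Solving the 2×2 system: x ≈ -43.6, y ≈ 46.2 km.
Check against A (with the unrounded x, y): √((x + 36.3)²+(y − 10.2)²) = 36.74 ≈ 36.73 km. ✓

-43.6 km east, 46.2 km north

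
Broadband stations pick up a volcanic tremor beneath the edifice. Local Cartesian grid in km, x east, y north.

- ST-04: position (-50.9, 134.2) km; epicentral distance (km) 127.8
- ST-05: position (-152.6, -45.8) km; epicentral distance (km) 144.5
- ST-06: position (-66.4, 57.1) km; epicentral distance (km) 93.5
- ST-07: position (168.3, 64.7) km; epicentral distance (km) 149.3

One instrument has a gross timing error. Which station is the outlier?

Solve using three stations at a time. Using ST-04, ST-06, ST-07 (subtract circle equations pairwise → linear system) gives (x, y) ≈ (23.1, 30.0).
Distances from that point to each station vs reported:
  ST-04: calculated 127.8 vs reported 127.8 → residual 0.0 km
  ST-05: calculated 191.3 vs reported 144.5 → residual 46.8 km
  ST-06: calculated 93.5 vs reported 93.5 → residual 0.0 km
  ST-07: calculated 149.3 vs reported 149.3 → residual 0.0 km
ST-04, ST-06, ST-07 are mutually consistent (residuals ≈ 0); ST-05 is off by 46.8 km.

ST-05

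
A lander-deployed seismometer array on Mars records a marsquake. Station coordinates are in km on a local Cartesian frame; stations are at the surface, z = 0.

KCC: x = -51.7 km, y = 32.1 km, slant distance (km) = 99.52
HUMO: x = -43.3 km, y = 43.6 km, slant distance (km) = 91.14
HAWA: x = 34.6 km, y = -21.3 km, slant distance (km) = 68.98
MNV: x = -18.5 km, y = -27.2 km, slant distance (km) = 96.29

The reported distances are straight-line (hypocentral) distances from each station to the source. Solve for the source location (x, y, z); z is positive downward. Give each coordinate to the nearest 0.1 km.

x ≈ 43.3 km, y ≈ 41.0 km, depth ≈ 28.3 km

Each station gives a sphere (x−x_i)² + (y−y_i)² + z² = d_i² (stations at z=0).
Subtracting the KCC sphere from HUMO and HAWA: z² cancels, leaving linear equations in x and y:
16.8 x + 23.0 y = 1670.28
172.6 x − 106.8 y = 3093.54
Solving: x ≈ 43.292, y ≈ 40.999 km (keep extra digits for the depth step; rounded: 43.3, 41.0).
Then from the KCC sphere: z² = 99.52² − (x + 51.7)² − (y − 32.1)² with x = 43.292, y = 40.999, so z ≈ 28.312 ≈ 28.3 km.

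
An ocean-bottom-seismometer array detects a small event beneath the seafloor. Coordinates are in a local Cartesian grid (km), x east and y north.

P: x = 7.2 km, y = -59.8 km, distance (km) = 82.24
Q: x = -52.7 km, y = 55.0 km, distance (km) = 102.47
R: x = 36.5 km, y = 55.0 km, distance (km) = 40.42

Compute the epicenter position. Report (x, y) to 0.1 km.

Circle about each station: (x − 7.2)² + (y + 59.8)² = 82.24²; (x + 52.7)² + (y − 55.0)² = 102.47²; (x − 36.5)² + (y − 55.0)² = 40.42².
Subtracting pairs of circle equations eliminates x²+y² and gives linear equations (the radical axes):
-119.8 x + 229.6 y = -1562.27
58.6 x + 229.6 y = 5859.01
Solving the 2×2 system: x ≈ 41.6, y ≈ 14.9 km.

(41.6, 14.9)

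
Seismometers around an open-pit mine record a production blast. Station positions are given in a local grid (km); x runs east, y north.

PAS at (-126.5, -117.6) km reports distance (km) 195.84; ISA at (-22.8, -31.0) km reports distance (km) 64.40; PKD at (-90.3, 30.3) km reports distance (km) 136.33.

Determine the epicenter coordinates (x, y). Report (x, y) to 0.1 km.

39.0 km east, -12.9 km north

Circle about each station: (x + 126.5)² + (y + 117.6)² = 195.84²; (x + 22.8)² + (y + 31.0)² = 64.40²; (x + 90.3)² + (y − 30.3)² = 136.33².
Subtracting the PAS equation from the ISA and PKD equations removes the quadratic terms:
207.4 x + 173.2 y = 5854.78
72.4 x + 295.8 y = -992.39
Solving the 2×2 system: x ≈ 39.0, y ≈ -12.9 km.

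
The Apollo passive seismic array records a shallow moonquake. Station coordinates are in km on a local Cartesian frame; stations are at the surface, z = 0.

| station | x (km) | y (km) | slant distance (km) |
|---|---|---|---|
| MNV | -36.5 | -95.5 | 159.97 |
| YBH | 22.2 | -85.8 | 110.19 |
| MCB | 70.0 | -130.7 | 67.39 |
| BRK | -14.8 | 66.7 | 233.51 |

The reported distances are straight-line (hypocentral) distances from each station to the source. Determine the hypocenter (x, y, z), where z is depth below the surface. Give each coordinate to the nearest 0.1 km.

Each station gives a sphere (x−x_i)² + (y−y_i)² + z² = d_i² (stations at z=0).
Subtracting the MNV sphere from YBH and MCB: z² cancels, leaving linear equations in x and y:
117.4 x + 19.4 y = 10850.54
213.0 x − 70.4 y = 32578.98
Solving: x ≈ 112.599, y ≈ -122.093 km (keep extra digits for the depth step; rounded: 112.6, -122.1).
Then from the MNV sphere: z² = 159.97² − (x + 36.5)² − (y + 95.5)² with x = 112.599, y = -122.093, so z ≈ 51.504 ≈ 51.5 km.

(112.6, -122.1, 51.5)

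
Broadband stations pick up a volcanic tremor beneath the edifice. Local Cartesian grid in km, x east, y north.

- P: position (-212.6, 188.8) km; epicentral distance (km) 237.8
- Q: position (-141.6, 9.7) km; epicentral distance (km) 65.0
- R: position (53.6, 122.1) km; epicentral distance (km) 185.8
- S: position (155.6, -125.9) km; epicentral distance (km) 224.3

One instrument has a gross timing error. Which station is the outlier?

Solve using three stations at a time. Using P, Q, R (subtract circle equations pairwise → linear system) gives (x, y) ≈ (-79.1, -8.0).
Distances from that point to each station vs reported:
  P: calculated 237.8 vs reported 237.8 → residual 0.0 km
  Q: calculated 65.0 vs reported 65.0 → residual 0.0 km
  R: calculated 185.8 vs reported 185.8 → residual 0.0 km
  S: calculated 262.6 vs reported 224.3 → residual 38.3 km
P, Q, R are mutually consistent (residuals ≈ 0); S is off by 38.3 km.

S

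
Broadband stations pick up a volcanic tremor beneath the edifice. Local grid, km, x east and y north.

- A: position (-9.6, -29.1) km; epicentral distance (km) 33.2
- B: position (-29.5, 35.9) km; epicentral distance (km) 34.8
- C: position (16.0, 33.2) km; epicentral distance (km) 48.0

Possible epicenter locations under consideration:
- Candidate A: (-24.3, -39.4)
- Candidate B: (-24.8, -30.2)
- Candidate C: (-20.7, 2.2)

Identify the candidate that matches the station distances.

Candidate C

For each candidate, compare |candidate − station| to the reported distance:
Candidate A: residuals A 15.3, B 40.7, C 35.0 → max 40.7 km
Candidate B: residuals A 18.0, B 31.5, C 27.4 → max 31.5 km
Candidate C: residuals A 0.0, B 0.0, C 0.0 → max 0.0 km
Only Candidate C has all residuals ≈ 0.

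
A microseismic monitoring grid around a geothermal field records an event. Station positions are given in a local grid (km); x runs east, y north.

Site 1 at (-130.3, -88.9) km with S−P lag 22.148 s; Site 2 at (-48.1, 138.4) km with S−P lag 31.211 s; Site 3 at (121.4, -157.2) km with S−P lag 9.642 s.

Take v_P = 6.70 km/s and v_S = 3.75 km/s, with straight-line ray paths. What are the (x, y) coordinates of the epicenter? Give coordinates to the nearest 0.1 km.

57.6 km east, -105.5 km north

Distance from S−P lag: d = Δt · v_P v_S / (v_P − v_S) = Δt · (6.70·3.75)/(6.70−3.75) ≈ 8.5169·Δt.
So d_Site 1 = 188.63, d_Site 2 = 265.82, d_Site 3 = 82.12 km.
Circle about each station: (x + 130.3)² + (y + 88.9)² = 188.63²; (x + 48.1)² + (y − 138.4)² = 265.82²; (x − 121.4)² + (y + 157.2)² = 82.12².
Subtracting the Site 1 equation from the Site 2 and Site 3 equations removes the quadratic terms:
164.4 x + 454.6 y = -38492.13
503.4 x − 136.6 y = 43406.08
Solving the 2×2 system: x ≈ 57.6, y ≈ -105.5 km.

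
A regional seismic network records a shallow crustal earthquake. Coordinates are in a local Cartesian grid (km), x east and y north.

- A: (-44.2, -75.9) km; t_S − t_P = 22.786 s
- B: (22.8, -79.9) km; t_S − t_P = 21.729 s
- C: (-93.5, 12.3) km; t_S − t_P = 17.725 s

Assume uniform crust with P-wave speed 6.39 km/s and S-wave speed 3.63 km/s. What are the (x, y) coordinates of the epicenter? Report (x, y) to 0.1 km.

(24.9, 102.7)

Distance from S−P lag: d = Δt · v_P v_S / (v_P − v_S) = Δt · (6.39·3.63)/(6.39−3.63) ≈ 8.4042·Δt.
So d_A = 191.50, d_B = 182.62, d_C = 148.97 km.
Circle about each station: (x + 44.2)² + (y + 75.9)² = 191.50²; (x − 22.8)² + (y + 79.9)² = 182.62²; (x + 93.5)² + (y − 12.3)² = 148.97².
Subtracting the A equation from the B and C equations removes the quadratic terms:
134.0 x − 8.0 y = 2511.59
-98.6 x + 176.4 y = 15659.28
Solving the 2×2 system: x ≈ 24.9, y ≈ 102.7 km.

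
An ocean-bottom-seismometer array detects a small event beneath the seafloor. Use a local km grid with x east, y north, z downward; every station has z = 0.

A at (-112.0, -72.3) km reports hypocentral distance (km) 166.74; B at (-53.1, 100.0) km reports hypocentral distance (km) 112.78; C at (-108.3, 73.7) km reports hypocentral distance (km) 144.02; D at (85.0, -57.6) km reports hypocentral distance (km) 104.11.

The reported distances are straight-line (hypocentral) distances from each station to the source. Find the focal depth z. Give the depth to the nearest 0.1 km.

Each station gives a sphere (x−x_i)² + (y−y_i)² + z² = d_i² (stations at z=0).
Subtracting the A sphere from B and C: z² cancels, leaving linear equations in x and y:
117.8 x + 344.6 y = 10131.22
7.4 x + 292.0 y = 6449.76
Solving: x ≈ 23.102, y ≈ 21.503 km (keep extra digits for the depth step; rounded: 23.1, 21.5).
Then from the A sphere: z² = 166.74² − (x + 112.0)² − (y + 72.3)² with x = 23.102, y = 21.503, so z ≈ 27.398 ≈ 27.4 km.
Check against D (with the unrounded solution): distance 104.11 ≈ 104.11 km. ✓

depth ≈ 27.4 km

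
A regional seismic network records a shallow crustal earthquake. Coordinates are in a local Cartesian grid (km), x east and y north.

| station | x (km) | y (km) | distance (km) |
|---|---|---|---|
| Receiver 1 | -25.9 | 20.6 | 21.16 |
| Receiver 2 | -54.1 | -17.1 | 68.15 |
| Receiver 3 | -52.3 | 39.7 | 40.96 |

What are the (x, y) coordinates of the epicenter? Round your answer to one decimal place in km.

(-11.5, 36.1)

Circle about each station: (x + 25.9)² + (y − 20.6)² = 21.16²; (x + 54.1)² + (y + 17.1)² = 68.15²; (x + 52.3)² + (y − 39.7)² = 40.96².
Subtracting pairs of circle equations eliminates x²+y² and gives linear equations (the radical axes):
-56.4 x − 75.4 y = -2072.63
-52.8 x + 38.2 y = 1986.23
Solving the 2×2 system: x ≈ -11.5, y ≈ 36.1 km.
Check against Receiver 1 (with the unrounded x, y): √((x + 25.9)²+(y − 20.6)²) = 21.15 ≈ 21.16 km. ✓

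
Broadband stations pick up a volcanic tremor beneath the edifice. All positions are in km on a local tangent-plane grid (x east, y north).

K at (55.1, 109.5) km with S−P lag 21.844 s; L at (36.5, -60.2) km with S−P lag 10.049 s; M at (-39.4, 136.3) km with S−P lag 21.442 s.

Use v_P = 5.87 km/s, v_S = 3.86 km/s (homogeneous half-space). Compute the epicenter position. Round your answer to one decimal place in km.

(-68.1, -103.7)

Distance from S−P lag: d = Δt · v_P v_S / (v_P − v_S) = Δt · (5.87·3.86)/(5.87−3.86) ≈ 11.2727·Δt.
So d_K = 246.24, d_L = 113.28, d_M = 241.71 km.
Circle about each station: (x − 55.1)² + (y − 109.5)² = 246.24²; (x − 36.5)² + (y + 60.2)² = 113.28²; (x + 39.4)² + (y − 136.3)² = 241.71².
Subtracting pairs of circle equations eliminates x²+y² and gives linear equations (the radical axes):
-37.2 x − 339.4 y = 37731.81
-189.0 x + 53.6 y = 7314.20
Solving the 2×2 system: x ≈ -68.1, y ≈ -103.7 km.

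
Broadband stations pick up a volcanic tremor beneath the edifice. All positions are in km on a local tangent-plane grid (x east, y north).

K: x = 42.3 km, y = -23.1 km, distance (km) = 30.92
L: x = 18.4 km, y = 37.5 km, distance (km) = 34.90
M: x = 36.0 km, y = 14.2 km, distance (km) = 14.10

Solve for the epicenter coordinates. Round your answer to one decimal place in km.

Circle about each station: (x − 42.3)² + (y + 23.1)² = 30.92²; (x − 18.4)² + (y − 37.5)² = 34.90²; (x − 36.0)² + (y − 14.2)² = 14.10².
Subtracting the K equation from the L and M equations removes the quadratic terms:
-47.8 x + 121.2 y = -840.05
-12.6 x + 74.6 y = -68.02
Solving the 2×2 system: x ≈ 26.7, y ≈ 3.6 km.

26.7 km east, 3.6 km north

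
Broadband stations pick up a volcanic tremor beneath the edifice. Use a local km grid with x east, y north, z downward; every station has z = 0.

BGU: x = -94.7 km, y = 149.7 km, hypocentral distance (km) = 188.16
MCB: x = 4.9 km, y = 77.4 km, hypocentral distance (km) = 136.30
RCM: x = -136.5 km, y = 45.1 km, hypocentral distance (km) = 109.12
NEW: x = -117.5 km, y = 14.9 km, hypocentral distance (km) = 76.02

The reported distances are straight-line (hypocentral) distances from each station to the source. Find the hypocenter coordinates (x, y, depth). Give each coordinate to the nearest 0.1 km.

x ≈ -67.6 km, y ≈ -34.1 km, depth ≈ 29.8 km

Each station gives a sphere (x−x_i)² + (y−y_i)² + z² = d_i² (stations at z=0).
Subtracting the BGU sphere from MCB and RCM: z² cancels, leaving linear equations in x and y:
199.2 x − 144.6 y = -8536.91
-83.6 x − 209.2 y = 12785.09
Solving: x ≈ -67.607, y ≈ -34.097 km (keep extra digits for the depth step; rounded: -67.6, -34.1).
Then from the BGU sphere: z² = 188.16² − (x + 94.7)² − (y − 149.7)² with x = -67.607, y = -34.097, so z ≈ 29.813 ≈ 29.8 km.
Check against NEW (with the unrounded solution): distance 76.02 ≈ 76.02 km. ✓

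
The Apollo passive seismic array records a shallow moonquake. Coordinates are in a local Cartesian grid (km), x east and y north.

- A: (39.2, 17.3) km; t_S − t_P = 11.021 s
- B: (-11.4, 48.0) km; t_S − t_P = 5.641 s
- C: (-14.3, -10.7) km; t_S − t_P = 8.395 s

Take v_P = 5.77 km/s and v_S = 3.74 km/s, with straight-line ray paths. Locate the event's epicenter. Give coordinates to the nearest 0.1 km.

(-70.4, 58.7)

Distance from S−P lag: d = Δt · v_P v_S / (v_P − v_S) = Δt · (5.77·3.74)/(5.77−3.74) ≈ 10.6304·Δt.
So d_A = 117.16, d_B = 59.97, d_C = 89.24 km.
Circle about each station: (x − 39.2)² + (y − 17.3)² = 117.16²; (x + 11.4)² + (y − 48.0)² = 59.97²; (x + 14.3)² + (y + 10.7)² = 89.24².
Subtracting the A equation from the B and C equations removes the quadratic terms:
-101.2 x + 61.4 y = 10728.09
-107.0 x − 56.0 y = 4245.74
Solving the 2×2 system: x ≈ -70.4, y ≈ 58.7 km.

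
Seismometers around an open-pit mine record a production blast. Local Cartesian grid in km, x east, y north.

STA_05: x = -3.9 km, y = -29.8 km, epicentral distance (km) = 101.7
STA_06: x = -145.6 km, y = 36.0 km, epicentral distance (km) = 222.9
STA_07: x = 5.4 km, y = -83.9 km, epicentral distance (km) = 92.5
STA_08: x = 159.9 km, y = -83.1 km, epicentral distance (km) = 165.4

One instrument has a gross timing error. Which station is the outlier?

Solve using three stations at a time. Using STA_05, STA_06, STA_08 (subtract circle equations pairwise → linear system) gives (x, y) ≈ (1.8, -131.0).
Distances from that point to each station vs reported:
  STA_05: calculated 101.3 vs reported 101.7 → residual 0.4 km
  STA_06: calculated 222.7 vs reported 222.9 → residual 0.2 km
  STA_07: calculated 47.2 vs reported 92.5 → residual 45.3 km
  STA_08: calculated 165.2 vs reported 165.4 → residual 0.2 km
STA_05, STA_06, STA_08 are mutually consistent (residuals ≈ 0); STA_07 is off by 45.3 km.

STA_07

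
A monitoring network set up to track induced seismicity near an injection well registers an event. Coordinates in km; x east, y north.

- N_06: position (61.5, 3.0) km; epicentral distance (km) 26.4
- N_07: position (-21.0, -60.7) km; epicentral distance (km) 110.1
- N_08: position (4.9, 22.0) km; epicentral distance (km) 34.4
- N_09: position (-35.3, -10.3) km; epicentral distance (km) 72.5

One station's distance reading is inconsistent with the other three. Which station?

Solve using three stations at a time. Using N_06, N_08, N_09 (subtract circle equations pairwise → linear system) gives (x, y) ≈ (35.3, 6.0).
Distances from that point to each station vs reported:
  N_06: calculated 26.4 vs reported 26.4 → residual 0.0 km
  N_07: calculated 87.3 vs reported 110.1 → residual 22.8 km
  N_08: calculated 34.4 vs reported 34.4 → residual 0.0 km
  N_09: calculated 72.5 vs reported 72.5 → residual 0.0 km
N_06, N_08, N_09 are mutually consistent (residuals ≈ 0); N_07 is off by 22.8 km.

N_07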